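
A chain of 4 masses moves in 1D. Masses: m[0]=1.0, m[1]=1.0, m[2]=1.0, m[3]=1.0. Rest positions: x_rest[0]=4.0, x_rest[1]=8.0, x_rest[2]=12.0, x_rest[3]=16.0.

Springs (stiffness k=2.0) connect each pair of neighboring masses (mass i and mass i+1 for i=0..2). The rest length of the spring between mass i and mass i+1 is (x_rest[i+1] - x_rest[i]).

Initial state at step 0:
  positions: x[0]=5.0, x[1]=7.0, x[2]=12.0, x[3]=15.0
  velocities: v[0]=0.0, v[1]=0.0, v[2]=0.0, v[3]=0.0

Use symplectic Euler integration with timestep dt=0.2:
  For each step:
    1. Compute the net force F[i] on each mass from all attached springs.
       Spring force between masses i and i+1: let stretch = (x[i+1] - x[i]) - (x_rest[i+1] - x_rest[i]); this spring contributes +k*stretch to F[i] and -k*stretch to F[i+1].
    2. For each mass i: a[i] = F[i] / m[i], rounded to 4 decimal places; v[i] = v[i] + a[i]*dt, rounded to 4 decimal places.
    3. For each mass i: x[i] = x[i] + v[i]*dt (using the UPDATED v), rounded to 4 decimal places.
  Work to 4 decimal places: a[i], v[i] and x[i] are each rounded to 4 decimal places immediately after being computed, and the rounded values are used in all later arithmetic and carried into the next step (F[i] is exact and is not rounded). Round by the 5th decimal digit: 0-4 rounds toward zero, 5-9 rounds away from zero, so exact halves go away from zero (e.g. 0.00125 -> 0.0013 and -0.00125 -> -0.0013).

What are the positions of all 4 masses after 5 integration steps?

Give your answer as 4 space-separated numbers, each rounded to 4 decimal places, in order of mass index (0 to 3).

Step 0: x=[5.0000 7.0000 12.0000 15.0000] v=[0.0000 0.0000 0.0000 0.0000]
Step 1: x=[4.8400 7.2400 11.8400 15.0800] v=[-0.8000 1.2000 -0.8000 0.4000]
Step 2: x=[4.5520 7.6560 11.5712 15.2208] v=[-1.4400 2.0800 -1.3440 0.7040]
Step 3: x=[4.1923 8.1369 11.2812 15.3896] v=[-1.7984 2.4045 -1.4502 0.8442]
Step 4: x=[3.8282 8.5538 11.0683 15.5498] v=[-1.8206 2.0844 -1.0646 0.8008]
Step 5: x=[3.5221 8.7938 11.0127 15.6714] v=[-1.5304 1.2000 -0.2778 0.6082]

Answer: 3.5221 8.7938 11.0127 15.6714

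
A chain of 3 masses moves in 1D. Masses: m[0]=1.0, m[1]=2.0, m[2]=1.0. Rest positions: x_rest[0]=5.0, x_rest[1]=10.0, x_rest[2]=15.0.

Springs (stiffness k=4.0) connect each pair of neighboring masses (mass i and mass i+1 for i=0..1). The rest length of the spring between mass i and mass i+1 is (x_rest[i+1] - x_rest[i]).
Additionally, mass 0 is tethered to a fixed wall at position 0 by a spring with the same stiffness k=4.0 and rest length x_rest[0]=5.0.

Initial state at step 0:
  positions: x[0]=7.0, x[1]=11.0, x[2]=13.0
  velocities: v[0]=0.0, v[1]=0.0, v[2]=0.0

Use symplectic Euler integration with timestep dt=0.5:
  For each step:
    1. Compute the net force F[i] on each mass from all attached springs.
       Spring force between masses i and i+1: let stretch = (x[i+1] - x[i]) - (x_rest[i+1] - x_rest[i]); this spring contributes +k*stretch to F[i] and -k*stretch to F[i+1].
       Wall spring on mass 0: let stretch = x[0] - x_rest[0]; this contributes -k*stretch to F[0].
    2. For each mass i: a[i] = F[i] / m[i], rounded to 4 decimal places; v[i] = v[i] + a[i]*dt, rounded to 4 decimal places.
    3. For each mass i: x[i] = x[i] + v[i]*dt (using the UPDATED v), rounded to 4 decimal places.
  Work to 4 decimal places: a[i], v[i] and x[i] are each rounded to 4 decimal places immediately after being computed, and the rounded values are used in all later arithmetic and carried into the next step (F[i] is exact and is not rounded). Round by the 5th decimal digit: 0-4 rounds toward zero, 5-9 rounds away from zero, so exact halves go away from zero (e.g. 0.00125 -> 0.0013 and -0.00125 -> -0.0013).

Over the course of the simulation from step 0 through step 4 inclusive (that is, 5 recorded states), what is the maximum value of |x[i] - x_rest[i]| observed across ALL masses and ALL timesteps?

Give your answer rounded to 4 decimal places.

Answer: 3.0000

Derivation:
Step 0: x=[7.0000 11.0000 13.0000] v=[0.0000 0.0000 0.0000]
Step 1: x=[4.0000 10.0000 16.0000] v=[-6.0000 -2.0000 6.0000]
Step 2: x=[3.0000 9.0000 18.0000] v=[-2.0000 -2.0000 4.0000]
Step 3: x=[5.0000 9.5000 16.0000] v=[4.0000 1.0000 -4.0000]
Step 4: x=[6.5000 11.0000 12.5000] v=[3.0000 3.0000 -7.0000]
Max displacement = 3.0000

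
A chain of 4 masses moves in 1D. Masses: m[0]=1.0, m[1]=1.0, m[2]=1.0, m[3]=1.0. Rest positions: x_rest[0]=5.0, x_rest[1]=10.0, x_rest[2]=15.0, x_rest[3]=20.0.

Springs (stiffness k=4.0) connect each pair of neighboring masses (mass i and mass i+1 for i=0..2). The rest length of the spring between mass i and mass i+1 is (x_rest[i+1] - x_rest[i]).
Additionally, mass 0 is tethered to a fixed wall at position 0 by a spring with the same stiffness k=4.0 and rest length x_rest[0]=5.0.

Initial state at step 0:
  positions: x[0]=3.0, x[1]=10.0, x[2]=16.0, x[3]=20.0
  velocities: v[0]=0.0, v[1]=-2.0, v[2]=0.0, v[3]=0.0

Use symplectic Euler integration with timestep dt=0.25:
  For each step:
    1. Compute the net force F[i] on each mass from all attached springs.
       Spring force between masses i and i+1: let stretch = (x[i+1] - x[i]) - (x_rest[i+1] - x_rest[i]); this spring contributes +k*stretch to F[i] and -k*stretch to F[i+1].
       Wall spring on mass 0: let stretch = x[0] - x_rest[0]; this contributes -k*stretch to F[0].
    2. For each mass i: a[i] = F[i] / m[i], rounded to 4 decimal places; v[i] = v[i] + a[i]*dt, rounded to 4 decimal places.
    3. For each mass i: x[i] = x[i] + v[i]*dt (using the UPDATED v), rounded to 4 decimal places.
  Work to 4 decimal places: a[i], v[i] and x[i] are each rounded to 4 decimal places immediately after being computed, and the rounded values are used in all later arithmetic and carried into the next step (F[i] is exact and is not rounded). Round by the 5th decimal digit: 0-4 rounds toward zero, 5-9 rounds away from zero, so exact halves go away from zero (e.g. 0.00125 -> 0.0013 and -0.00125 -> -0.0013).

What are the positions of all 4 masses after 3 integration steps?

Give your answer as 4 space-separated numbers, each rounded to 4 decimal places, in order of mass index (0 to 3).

Answer: 6.1563 8.8594 13.7656 20.6406

Derivation:
Step 0: x=[3.0000 10.0000 16.0000 20.0000] v=[0.0000 -2.0000 0.0000 0.0000]
Step 1: x=[4.0000 9.2500 15.5000 20.2500] v=[4.0000 -3.0000 -2.0000 1.0000]
Step 2: x=[5.3125 8.7500 14.6250 20.5625] v=[5.2500 -2.0000 -3.5000 1.2500]
Step 3: x=[6.1563 8.8594 13.7656 20.6406] v=[3.3750 0.4375 -3.4375 0.3125]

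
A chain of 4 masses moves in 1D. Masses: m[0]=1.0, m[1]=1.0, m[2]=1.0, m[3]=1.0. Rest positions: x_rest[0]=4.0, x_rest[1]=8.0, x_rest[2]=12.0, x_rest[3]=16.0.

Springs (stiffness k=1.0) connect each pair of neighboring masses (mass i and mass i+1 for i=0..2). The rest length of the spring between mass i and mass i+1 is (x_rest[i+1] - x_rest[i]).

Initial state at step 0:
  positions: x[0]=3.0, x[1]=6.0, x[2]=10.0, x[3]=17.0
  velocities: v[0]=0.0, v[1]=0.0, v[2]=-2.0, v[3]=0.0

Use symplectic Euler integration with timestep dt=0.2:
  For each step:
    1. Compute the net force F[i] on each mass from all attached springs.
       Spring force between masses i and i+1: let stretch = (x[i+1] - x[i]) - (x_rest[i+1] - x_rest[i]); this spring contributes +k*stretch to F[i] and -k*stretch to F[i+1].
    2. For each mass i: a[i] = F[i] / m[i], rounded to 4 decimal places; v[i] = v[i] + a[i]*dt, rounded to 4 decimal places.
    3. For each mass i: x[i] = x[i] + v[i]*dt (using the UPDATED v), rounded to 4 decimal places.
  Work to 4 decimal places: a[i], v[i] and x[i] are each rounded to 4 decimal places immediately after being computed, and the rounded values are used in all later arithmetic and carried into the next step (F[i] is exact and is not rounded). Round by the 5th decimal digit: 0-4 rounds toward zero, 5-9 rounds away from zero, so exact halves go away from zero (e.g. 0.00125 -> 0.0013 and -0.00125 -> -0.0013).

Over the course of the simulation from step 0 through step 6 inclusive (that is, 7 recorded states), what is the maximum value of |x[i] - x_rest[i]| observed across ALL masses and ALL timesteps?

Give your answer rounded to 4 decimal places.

Step 0: x=[3.0000 6.0000 10.0000 17.0000] v=[0.0000 0.0000 -2.0000 0.0000]
Step 1: x=[2.9600 6.0400 9.7200 16.8800] v=[-0.2000 0.2000 -1.4000 -0.6000]
Step 2: x=[2.8832 6.1040 9.5792 16.6336] v=[-0.3840 0.3200 -0.7040 -1.2320]
Step 3: x=[2.7752 6.1782 9.5816 16.2650] v=[-0.5398 0.3709 0.0118 -1.8429]
Step 4: x=[2.6434 6.2524 9.7152 15.7891] v=[-0.6592 0.3710 0.6678 -2.3796]
Step 5: x=[2.4959 6.3208 9.9532 15.2302] v=[-0.7374 0.3418 1.1900 -2.7944]
Step 6: x=[2.3414 6.3815 10.2570 14.6202] v=[-0.7724 0.3033 1.5189 -3.0498]
Max displacement = 2.4208

Answer: 2.4208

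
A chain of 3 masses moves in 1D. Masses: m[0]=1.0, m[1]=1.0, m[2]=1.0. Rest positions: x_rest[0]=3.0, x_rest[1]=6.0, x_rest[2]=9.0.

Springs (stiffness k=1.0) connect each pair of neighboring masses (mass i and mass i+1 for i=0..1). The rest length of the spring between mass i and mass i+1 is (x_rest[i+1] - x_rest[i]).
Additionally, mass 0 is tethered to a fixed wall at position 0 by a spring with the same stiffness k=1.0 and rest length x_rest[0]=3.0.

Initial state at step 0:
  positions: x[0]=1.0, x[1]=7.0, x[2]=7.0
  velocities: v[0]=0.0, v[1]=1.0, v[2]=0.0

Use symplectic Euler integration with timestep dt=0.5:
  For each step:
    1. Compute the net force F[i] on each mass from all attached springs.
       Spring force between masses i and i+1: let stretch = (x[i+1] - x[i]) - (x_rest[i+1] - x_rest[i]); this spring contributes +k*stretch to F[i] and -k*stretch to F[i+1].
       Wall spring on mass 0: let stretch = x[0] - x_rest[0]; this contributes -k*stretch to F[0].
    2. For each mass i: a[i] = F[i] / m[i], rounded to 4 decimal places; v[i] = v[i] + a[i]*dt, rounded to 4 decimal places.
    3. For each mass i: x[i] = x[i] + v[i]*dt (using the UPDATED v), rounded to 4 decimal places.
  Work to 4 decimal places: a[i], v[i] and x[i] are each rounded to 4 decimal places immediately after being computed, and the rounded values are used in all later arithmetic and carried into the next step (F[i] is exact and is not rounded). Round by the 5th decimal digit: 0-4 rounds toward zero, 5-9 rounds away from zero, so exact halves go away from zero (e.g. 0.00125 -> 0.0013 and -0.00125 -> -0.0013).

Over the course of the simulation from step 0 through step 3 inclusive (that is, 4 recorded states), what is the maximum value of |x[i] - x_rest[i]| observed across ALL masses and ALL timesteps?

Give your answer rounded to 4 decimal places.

Step 0: x=[1.0000 7.0000 7.0000] v=[0.0000 1.0000 0.0000]
Step 1: x=[2.2500 6.0000 7.7500] v=[2.5000 -2.0000 1.5000]
Step 2: x=[3.8750 4.5000 8.8125] v=[3.2500 -3.0000 2.1250]
Step 3: x=[4.6875 3.9219 9.5469] v=[1.6250 -1.1563 1.4688]
Max displacement = 2.0781

Answer: 2.0781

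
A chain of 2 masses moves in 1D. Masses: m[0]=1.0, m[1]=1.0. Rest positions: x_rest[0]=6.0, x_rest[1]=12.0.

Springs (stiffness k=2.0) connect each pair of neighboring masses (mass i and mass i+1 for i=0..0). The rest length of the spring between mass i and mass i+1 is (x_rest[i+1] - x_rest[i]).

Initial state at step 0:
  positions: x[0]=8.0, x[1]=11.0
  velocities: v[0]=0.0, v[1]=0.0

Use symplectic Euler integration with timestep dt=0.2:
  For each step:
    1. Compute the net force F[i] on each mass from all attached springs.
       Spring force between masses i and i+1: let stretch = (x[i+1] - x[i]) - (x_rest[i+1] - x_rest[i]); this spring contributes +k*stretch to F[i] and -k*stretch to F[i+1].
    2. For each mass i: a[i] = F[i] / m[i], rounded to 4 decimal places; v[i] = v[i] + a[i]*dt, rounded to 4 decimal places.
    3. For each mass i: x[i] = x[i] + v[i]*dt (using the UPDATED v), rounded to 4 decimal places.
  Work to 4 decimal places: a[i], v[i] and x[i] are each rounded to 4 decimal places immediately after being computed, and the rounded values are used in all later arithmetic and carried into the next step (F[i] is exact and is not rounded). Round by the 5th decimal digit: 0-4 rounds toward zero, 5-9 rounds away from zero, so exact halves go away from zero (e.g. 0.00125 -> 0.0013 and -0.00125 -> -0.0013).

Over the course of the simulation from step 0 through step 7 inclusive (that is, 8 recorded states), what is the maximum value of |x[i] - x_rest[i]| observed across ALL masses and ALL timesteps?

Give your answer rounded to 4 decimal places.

Step 0: x=[8.0000 11.0000] v=[0.0000 0.0000]
Step 1: x=[7.7600 11.2400] v=[-1.2000 1.2000]
Step 2: x=[7.3184 11.6816] v=[-2.2080 2.2080]
Step 3: x=[6.7459 12.2541] v=[-2.8627 2.8627]
Step 4: x=[6.1340 12.8660] v=[-3.0594 3.0594]
Step 5: x=[5.5807 13.4193] v=[-2.7666 2.7666]
Step 6: x=[5.1745 13.8255] v=[-2.0312 2.0312]
Step 7: x=[4.9803 14.0197] v=[-0.9708 0.9708]
Max displacement = 2.0197

Answer: 2.0197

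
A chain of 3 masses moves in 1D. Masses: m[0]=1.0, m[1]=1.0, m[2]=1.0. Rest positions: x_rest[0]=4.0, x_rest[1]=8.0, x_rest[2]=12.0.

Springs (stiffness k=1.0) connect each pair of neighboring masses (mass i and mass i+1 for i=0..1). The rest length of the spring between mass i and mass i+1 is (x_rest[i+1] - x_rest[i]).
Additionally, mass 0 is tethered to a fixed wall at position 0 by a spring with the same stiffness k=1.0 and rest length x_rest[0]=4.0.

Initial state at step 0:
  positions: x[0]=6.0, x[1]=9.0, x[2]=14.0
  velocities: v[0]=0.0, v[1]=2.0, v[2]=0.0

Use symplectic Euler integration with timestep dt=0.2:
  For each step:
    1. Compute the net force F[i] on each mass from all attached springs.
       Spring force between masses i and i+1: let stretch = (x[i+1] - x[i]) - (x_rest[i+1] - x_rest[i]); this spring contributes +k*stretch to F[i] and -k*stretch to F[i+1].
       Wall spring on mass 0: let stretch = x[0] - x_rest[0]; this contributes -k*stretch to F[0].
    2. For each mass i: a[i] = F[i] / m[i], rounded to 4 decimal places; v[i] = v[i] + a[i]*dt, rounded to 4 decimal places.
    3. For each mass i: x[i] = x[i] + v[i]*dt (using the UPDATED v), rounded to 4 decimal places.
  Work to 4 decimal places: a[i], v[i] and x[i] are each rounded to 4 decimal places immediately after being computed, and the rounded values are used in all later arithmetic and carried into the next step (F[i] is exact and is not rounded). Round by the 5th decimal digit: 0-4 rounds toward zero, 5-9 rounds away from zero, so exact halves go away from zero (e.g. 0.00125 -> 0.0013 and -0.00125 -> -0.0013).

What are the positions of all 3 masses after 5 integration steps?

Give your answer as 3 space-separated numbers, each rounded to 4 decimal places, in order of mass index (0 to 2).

Step 0: x=[6.0000 9.0000 14.0000] v=[0.0000 2.0000 0.0000]
Step 1: x=[5.8800 9.4800 13.9600] v=[-0.6000 2.4000 -0.2000]
Step 2: x=[5.6688 9.9952 13.9008] v=[-1.0560 2.5760 -0.2960]
Step 3: x=[5.4039 10.4936 13.8454] v=[-1.3245 2.4918 -0.2771]
Step 4: x=[5.1264 10.9224 13.8159] v=[-1.3873 2.1442 -0.1475]
Step 5: x=[4.8757 11.2351 13.8307] v=[-1.2534 1.5637 0.0738]

Answer: 4.8757 11.2351 13.8307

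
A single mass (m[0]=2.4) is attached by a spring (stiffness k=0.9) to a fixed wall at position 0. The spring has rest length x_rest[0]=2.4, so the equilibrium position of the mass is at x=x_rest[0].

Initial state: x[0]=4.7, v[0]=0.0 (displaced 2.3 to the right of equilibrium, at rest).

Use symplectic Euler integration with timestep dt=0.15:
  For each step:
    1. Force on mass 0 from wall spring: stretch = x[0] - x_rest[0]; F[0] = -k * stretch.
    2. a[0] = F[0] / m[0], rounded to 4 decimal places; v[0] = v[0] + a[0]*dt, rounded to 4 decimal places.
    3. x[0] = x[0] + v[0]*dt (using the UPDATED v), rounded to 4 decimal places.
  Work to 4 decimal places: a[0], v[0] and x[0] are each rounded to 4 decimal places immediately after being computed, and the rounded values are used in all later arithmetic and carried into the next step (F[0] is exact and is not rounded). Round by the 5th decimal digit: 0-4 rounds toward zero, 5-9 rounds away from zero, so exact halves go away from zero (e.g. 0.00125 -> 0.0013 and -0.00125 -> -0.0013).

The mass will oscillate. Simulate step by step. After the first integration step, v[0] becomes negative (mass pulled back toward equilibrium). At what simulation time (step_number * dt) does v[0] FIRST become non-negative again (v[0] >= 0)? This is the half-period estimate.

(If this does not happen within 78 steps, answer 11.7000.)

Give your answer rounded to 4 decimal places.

Answer: 5.2500

Derivation:
Step 0: x=[4.7000] v=[0.0000]
Step 1: x=[4.6806] v=[-0.1294]
Step 2: x=[4.6419] v=[-0.2577]
Step 3: x=[4.5843] v=[-0.3838]
Step 4: x=[4.5083] v=[-0.5067]
Step 5: x=[4.4145] v=[-0.6253]
Step 6: x=[4.3037] v=[-0.7386]
Step 7: x=[4.1768] v=[-0.8457]
Step 8: x=[4.0350] v=[-0.9456]
Step 9: x=[3.8794] v=[-1.0376]
Step 10: x=[3.7113] v=[-1.1208]
Step 11: x=[3.5321] v=[-1.1946]
Step 12: x=[3.3434] v=[-1.2583]
Step 13: x=[3.1467] v=[-1.3114]
Step 14: x=[2.9437] v=[-1.3534]
Step 15: x=[2.7361] v=[-1.3840]
Step 16: x=[2.5257] v=[-1.4029]
Step 17: x=[2.3142] v=[-1.4100]
Step 18: x=[2.1034] v=[-1.4052]
Step 19: x=[1.8951] v=[-1.3885]
Step 20: x=[1.6911] v=[-1.3601]
Step 21: x=[1.4931] v=[-1.3202]
Step 22: x=[1.3027] v=[-1.2692]
Step 23: x=[1.1216] v=[-1.2075]
Step 24: x=[0.9513] v=[-1.1356]
Step 25: x=[0.7932] v=[-1.0541]
Step 26: x=[0.6486] v=[-0.9637]
Step 27: x=[0.5188] v=[-0.8652]
Step 28: x=[0.4049] v=[-0.7594]
Step 29: x=[0.3078] v=[-0.6472]
Step 30: x=[0.2284] v=[-0.5295]
Step 31: x=[0.1673] v=[-0.4073]
Step 32: x=[0.1250] v=[-0.2817]
Step 33: x=[0.1019] v=[-0.1537]
Step 34: x=[0.0982] v=[-0.0244]
Step 35: x=[0.1140] v=[0.1051]
First v>=0 after going negative at step 35, time=5.2500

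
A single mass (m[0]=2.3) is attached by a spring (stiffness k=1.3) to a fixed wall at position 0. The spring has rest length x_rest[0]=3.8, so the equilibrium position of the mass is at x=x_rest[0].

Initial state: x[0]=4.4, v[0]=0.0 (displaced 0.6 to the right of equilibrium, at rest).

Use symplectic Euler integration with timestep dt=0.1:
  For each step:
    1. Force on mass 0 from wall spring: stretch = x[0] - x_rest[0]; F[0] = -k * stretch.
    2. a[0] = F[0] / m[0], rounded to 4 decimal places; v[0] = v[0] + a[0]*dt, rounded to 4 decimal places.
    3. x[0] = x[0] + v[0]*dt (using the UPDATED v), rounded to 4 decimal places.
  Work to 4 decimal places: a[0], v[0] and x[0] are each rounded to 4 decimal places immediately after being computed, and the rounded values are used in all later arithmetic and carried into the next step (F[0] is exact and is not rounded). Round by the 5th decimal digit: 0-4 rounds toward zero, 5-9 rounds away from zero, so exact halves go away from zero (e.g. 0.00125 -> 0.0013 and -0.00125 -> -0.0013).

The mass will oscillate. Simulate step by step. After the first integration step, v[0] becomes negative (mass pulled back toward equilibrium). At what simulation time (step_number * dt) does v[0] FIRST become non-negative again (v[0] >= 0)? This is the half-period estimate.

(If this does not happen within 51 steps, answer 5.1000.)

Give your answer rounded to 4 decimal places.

Answer: 4.2000

Derivation:
Step 0: x=[4.4000] v=[0.0000]
Step 1: x=[4.3966] v=[-0.0339]
Step 2: x=[4.3898] v=[-0.0676]
Step 3: x=[4.3797] v=[-0.1009]
Step 4: x=[4.3663] v=[-0.1337]
Step 5: x=[4.3497] v=[-0.1657]
Step 6: x=[4.3300] v=[-0.1968]
Step 7: x=[4.3073] v=[-0.2268]
Step 8: x=[4.2818] v=[-0.2555]
Step 9: x=[4.2535] v=[-0.2827]
Step 10: x=[4.2227] v=[-0.3083]
Step 11: x=[4.1895] v=[-0.3322]
Step 12: x=[4.1541] v=[-0.3542]
Step 13: x=[4.1167] v=[-0.3742]
Step 14: x=[4.0775] v=[-0.3921]
Step 15: x=[4.0367] v=[-0.4078]
Step 16: x=[3.9946] v=[-0.4212]
Step 17: x=[3.9514] v=[-0.4322]
Step 18: x=[3.9073] v=[-0.4408]
Step 19: x=[3.8626] v=[-0.4469]
Step 20: x=[3.8176] v=[-0.4504]
Step 21: x=[3.7725] v=[-0.4514]
Step 22: x=[3.7275] v=[-0.4499]
Step 23: x=[3.6829] v=[-0.4458]
Step 24: x=[3.6390] v=[-0.4392]
Step 25: x=[3.5960] v=[-0.4301]
Step 26: x=[3.5541] v=[-0.4186]
Step 27: x=[3.5136] v=[-0.4047]
Step 28: x=[3.4748] v=[-0.3885]
Step 29: x=[3.4378] v=[-0.3701]
Step 30: x=[3.4028] v=[-0.3496]
Step 31: x=[3.3701] v=[-0.3272]
Step 32: x=[3.3398] v=[-0.3029]
Step 33: x=[3.3121] v=[-0.2769]
Step 34: x=[3.2872] v=[-0.2493]
Step 35: x=[3.2652] v=[-0.2203]
Step 36: x=[3.2462] v=[-0.1901]
Step 37: x=[3.2303] v=[-0.1588]
Step 38: x=[3.2176] v=[-0.1266]
Step 39: x=[3.2082] v=[-0.0937]
Step 40: x=[3.2022] v=[-0.0603]
Step 41: x=[3.1996] v=[-0.0265]
Step 42: x=[3.2003] v=[0.0074]
First v>=0 after going negative at step 42, time=4.2000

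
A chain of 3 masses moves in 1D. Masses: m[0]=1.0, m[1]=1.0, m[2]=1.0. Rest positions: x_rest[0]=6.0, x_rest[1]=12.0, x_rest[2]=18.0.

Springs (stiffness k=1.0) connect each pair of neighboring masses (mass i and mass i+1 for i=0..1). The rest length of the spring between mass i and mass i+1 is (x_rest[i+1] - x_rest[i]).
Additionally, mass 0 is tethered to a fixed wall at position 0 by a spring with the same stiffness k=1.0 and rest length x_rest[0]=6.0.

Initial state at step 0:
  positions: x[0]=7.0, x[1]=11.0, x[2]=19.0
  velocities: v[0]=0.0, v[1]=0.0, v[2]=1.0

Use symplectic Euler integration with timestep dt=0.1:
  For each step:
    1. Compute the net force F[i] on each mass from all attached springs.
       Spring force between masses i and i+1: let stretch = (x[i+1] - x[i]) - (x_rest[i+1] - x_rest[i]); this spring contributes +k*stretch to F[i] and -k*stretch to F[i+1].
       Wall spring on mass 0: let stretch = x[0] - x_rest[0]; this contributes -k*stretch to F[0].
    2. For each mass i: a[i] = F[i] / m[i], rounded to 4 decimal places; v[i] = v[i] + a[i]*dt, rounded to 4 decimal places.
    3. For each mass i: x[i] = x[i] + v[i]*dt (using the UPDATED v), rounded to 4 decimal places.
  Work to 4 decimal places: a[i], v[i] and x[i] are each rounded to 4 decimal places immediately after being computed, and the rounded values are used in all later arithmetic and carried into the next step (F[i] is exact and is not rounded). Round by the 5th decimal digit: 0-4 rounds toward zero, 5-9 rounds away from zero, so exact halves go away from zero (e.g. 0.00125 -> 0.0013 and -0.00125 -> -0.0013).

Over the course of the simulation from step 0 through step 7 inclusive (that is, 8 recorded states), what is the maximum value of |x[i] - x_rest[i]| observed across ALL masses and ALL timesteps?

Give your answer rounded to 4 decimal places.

Answer: 1.2009

Derivation:
Step 0: x=[7.0000 11.0000 19.0000] v=[0.0000 0.0000 1.0000]
Step 1: x=[6.9700 11.0400 19.0800] v=[-0.3000 0.4000 0.8000]
Step 2: x=[6.9110 11.1197 19.1396] v=[-0.5900 0.7970 0.5960]
Step 3: x=[6.8250 11.2375 19.1790] v=[-0.8602 1.1781 0.3940]
Step 4: x=[6.7149 11.3906 19.1990] v=[-1.1015 1.5310 0.1999]
Step 5: x=[6.5844 11.5750 19.2009] v=[-1.3054 1.8443 0.0191]
Step 6: x=[6.4379 11.7858 19.1866] v=[-1.4648 2.1078 -0.1435]
Step 7: x=[6.2805 12.0171 19.1582] v=[-1.5738 2.3131 -0.2836]
Max displacement = 1.2009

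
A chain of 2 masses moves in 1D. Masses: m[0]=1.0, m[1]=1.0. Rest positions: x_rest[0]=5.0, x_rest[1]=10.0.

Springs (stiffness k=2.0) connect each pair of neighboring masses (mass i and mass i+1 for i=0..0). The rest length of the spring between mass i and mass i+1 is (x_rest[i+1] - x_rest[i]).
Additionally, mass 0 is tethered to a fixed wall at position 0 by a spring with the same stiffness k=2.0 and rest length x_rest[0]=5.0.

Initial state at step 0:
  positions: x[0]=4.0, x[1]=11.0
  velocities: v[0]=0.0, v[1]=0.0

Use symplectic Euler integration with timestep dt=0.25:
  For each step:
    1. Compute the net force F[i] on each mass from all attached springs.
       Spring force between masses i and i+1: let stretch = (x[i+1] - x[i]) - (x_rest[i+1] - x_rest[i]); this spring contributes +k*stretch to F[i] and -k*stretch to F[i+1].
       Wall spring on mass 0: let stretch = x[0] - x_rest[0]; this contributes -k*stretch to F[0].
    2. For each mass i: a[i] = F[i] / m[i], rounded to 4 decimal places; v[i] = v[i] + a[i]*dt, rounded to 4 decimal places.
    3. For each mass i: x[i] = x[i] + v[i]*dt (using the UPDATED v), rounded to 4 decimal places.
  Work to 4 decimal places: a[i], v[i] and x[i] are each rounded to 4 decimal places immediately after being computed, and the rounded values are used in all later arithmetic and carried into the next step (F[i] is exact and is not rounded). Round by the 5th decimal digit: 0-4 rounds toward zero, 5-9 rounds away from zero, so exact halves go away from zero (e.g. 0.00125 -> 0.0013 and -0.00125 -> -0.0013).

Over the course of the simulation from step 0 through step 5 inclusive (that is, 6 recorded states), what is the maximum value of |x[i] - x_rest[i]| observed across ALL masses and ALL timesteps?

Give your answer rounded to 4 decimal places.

Answer: 1.2820

Derivation:
Step 0: x=[4.0000 11.0000] v=[0.0000 0.0000]
Step 1: x=[4.3750 10.7500] v=[1.5000 -1.0000]
Step 2: x=[5.0000 10.3281] v=[2.5000 -1.6875]
Step 3: x=[5.6660 9.8652] v=[2.6641 -1.8516]
Step 4: x=[6.1487 9.5024] v=[1.9307 -1.4512]
Step 5: x=[6.2820 9.3454] v=[0.5332 -0.6281]
Max displacement = 1.2820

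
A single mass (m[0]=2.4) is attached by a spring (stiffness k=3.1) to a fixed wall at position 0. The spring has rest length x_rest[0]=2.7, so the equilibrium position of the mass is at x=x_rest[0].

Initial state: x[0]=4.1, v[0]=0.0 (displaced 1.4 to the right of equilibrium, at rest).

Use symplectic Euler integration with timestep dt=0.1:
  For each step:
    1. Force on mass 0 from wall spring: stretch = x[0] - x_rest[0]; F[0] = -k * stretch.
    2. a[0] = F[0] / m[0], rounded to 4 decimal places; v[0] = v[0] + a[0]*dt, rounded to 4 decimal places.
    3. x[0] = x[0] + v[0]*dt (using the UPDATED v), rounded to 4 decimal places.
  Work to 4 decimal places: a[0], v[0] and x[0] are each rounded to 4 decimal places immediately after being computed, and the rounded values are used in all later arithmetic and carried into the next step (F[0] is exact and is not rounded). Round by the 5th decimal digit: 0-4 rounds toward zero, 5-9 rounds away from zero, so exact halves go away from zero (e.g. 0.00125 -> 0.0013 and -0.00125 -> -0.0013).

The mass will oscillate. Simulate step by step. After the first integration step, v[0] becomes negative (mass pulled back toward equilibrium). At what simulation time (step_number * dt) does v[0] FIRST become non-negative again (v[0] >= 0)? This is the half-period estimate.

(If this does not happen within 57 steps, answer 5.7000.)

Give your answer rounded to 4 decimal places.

Step 0: x=[4.1000] v=[0.0000]
Step 1: x=[4.0819] v=[-0.1808]
Step 2: x=[4.0460] v=[-0.3593]
Step 3: x=[3.9927] v=[-0.5332]
Step 4: x=[3.9227] v=[-0.7002]
Step 5: x=[3.8369] v=[-0.8581]
Step 6: x=[3.7364] v=[-1.0050]
Step 7: x=[3.6225] v=[-1.1389]
Step 8: x=[3.4967] v=[-1.2581]
Step 9: x=[3.3606] v=[-1.3610]
Step 10: x=[3.2160] v=[-1.4463]
Step 11: x=[3.0647] v=[-1.5130]
Step 12: x=[2.9087] v=[-1.5601]
Step 13: x=[2.7500] v=[-1.5871]
Step 14: x=[2.5906] v=[-1.5936]
Step 15: x=[2.4327] v=[-1.5795]
Step 16: x=[2.2782] v=[-1.5450]
Step 17: x=[2.1292] v=[-1.4905]
Step 18: x=[1.9875] v=[-1.4168]
Step 19: x=[1.8550] v=[-1.3248]
Step 20: x=[1.7334] v=[-1.2157]
Step 21: x=[1.6243] v=[-1.0909]
Step 22: x=[1.5291] v=[-0.9520]
Step 23: x=[1.4490] v=[-0.8008]
Step 24: x=[1.3851] v=[-0.6392]
Step 25: x=[1.3382] v=[-0.4694]
Step 26: x=[1.3089] v=[-0.2935]
Step 27: x=[1.2975] v=[-0.1138]
Step 28: x=[1.3042] v=[0.0674]
First v>=0 after going negative at step 28, time=2.8000

Answer: 2.8000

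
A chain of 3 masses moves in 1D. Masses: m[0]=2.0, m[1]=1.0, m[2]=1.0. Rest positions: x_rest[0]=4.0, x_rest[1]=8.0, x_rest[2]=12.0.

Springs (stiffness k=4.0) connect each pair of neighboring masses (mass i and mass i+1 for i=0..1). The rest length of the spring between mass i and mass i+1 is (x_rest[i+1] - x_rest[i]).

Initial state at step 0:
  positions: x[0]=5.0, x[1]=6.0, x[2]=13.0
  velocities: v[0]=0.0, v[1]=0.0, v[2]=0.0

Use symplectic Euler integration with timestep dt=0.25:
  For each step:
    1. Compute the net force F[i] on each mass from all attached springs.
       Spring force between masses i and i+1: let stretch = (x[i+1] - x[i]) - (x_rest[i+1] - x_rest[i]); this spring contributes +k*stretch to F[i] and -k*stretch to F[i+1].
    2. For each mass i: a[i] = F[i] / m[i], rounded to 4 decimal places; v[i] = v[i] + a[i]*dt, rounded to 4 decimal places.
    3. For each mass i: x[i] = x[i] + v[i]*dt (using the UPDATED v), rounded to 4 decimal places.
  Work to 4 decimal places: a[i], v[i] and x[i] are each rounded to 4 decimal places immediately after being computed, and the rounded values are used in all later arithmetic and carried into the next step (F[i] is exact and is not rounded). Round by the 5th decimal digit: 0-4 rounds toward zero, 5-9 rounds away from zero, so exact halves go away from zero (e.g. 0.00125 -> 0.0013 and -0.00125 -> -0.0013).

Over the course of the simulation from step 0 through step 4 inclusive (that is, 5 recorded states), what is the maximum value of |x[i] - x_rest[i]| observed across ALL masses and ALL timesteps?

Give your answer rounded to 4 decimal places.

Step 0: x=[5.0000 6.0000 13.0000] v=[0.0000 0.0000 0.0000]
Step 1: x=[4.6250 7.5000 12.2500] v=[-1.5000 6.0000 -3.0000]
Step 2: x=[4.1094 9.4688 11.3125] v=[-2.0625 7.8750 -3.7500]
Step 3: x=[3.7637 10.5586 10.9141] v=[-1.3828 4.3593 -1.5937]
Step 4: x=[3.7674 10.0386 11.4268] v=[0.0147 -2.0801 2.0508]
Max displacement = 2.5586

Answer: 2.5586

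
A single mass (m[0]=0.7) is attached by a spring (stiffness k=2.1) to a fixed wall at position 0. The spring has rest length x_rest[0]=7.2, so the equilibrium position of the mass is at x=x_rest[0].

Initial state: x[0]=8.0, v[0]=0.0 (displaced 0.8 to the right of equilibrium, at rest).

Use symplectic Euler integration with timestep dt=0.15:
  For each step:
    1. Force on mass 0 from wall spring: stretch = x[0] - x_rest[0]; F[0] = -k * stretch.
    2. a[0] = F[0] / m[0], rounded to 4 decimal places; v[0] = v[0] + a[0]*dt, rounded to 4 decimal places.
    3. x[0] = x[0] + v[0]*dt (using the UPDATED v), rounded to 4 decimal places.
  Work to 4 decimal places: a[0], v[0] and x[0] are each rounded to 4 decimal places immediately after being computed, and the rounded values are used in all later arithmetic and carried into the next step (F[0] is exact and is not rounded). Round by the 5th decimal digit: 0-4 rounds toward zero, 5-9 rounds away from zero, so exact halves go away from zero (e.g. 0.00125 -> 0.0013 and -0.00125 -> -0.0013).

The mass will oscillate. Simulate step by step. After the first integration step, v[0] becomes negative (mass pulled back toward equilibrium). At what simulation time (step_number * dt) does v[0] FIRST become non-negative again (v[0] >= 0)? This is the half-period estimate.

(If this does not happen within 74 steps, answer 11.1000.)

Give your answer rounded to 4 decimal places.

Answer: 1.9500

Derivation:
Step 0: x=[8.0000] v=[0.0000]
Step 1: x=[7.9460] v=[-0.3600]
Step 2: x=[7.8416] v=[-0.6957]
Step 3: x=[7.6939] v=[-0.9844]
Step 4: x=[7.5129] v=[-1.2067]
Step 5: x=[7.3108] v=[-1.3475]
Step 6: x=[7.1012] v=[-1.3974]
Step 7: x=[6.8983] v=[-1.3529]
Step 8: x=[6.7157] v=[-1.2171]
Step 9: x=[6.5658] v=[-0.9992]
Step 10: x=[6.4587] v=[-0.7138]
Step 11: x=[6.4017] v=[-0.3802]
Step 12: x=[6.3986] v=[-0.0210]
Step 13: x=[6.4495] v=[0.3396]
First v>=0 after going negative at step 13, time=1.9500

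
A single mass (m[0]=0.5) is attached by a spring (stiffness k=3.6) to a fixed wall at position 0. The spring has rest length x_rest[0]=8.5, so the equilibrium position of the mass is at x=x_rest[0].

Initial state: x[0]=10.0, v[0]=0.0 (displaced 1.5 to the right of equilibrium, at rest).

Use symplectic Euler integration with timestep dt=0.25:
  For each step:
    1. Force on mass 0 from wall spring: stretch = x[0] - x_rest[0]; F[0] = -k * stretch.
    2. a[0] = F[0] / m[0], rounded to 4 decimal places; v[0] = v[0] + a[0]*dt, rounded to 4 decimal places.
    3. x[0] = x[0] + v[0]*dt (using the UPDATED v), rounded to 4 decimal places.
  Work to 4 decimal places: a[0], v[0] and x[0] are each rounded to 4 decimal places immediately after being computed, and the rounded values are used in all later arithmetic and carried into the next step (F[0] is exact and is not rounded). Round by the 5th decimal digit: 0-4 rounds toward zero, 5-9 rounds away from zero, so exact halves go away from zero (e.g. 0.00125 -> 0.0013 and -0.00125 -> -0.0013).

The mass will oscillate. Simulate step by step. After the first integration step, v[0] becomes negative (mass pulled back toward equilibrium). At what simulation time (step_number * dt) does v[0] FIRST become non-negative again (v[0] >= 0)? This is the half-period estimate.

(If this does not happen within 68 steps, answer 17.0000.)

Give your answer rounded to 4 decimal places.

Step 0: x=[10.0000] v=[0.0000]
Step 1: x=[9.3250] v=[-2.7000]
Step 2: x=[8.2788] v=[-4.1850]
Step 3: x=[7.3321] v=[-3.7869]
Step 4: x=[6.9109] v=[-1.6847]
Step 5: x=[7.2048] v=[1.1757]
First v>=0 after going negative at step 5, time=1.2500

Answer: 1.2500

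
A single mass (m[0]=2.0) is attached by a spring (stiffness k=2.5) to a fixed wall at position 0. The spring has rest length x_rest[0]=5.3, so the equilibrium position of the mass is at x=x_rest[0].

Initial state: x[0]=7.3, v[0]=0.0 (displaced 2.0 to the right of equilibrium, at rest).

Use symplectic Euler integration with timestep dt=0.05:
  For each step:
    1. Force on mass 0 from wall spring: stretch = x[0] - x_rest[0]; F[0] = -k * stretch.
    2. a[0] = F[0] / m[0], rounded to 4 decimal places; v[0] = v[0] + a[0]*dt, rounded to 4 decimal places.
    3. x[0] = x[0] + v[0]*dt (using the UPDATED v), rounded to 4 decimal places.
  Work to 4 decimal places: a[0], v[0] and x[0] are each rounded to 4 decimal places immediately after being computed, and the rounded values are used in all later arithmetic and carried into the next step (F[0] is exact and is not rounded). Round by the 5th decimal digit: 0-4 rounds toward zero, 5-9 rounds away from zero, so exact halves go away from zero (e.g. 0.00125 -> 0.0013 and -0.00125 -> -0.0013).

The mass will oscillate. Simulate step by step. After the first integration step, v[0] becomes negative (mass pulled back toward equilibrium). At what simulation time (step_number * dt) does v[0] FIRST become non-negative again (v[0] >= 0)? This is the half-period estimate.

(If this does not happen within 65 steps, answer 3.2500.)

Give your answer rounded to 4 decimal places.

Step 0: x=[7.3000] v=[0.0000]
Step 1: x=[7.2938] v=[-0.1250]
Step 2: x=[7.2813] v=[-0.2496]
Step 3: x=[7.2626] v=[-0.3734]
Step 4: x=[7.2378] v=[-0.4961]
Step 5: x=[7.2069] v=[-0.6172]
Step 6: x=[7.1701] v=[-0.7364]
Step 7: x=[7.1274] v=[-0.8533]
Step 8: x=[7.0790] v=[-0.9675]
Step 9: x=[7.0251] v=[-1.0787]
Step 10: x=[6.9658] v=[-1.1865]
Step 11: x=[6.9013] v=[-1.2906]
Step 12: x=[6.8318] v=[-1.3907]
Step 13: x=[6.7575] v=[-1.4864]
Step 14: x=[6.6786] v=[-1.5775]
Step 15: x=[6.5954] v=[-1.6637]
Step 16: x=[6.5082] v=[-1.7447]
Step 17: x=[6.4172] v=[-1.8202]
Step 18: x=[6.3227] v=[-1.8900]
Step 19: x=[6.2250] v=[-1.9539]
Step 20: x=[6.1244] v=[-2.0117]
Step 21: x=[6.0212] v=[-2.0632]
Step 22: x=[5.9158] v=[-2.1083]
Step 23: x=[5.8085] v=[-2.1468]
Step 24: x=[5.6996] v=[-2.1786]
Step 25: x=[5.5894] v=[-2.2036]
Step 26: x=[5.4783] v=[-2.2217]
Step 27: x=[5.3667] v=[-2.2328]
Step 28: x=[5.2549] v=[-2.2370]
Step 29: x=[5.1432] v=[-2.2342]
Step 30: x=[5.0320] v=[-2.2244]
Step 31: x=[4.9216] v=[-2.2077]
Step 32: x=[4.8124] v=[-2.1841]
Step 33: x=[4.7047] v=[-2.1536]
Step 34: x=[4.5989] v=[-2.1164]
Step 35: x=[4.4953] v=[-2.0726]
Step 36: x=[4.3942] v=[-2.0223]
Step 37: x=[4.2959] v=[-1.9657]
Step 38: x=[4.2008] v=[-1.9029]
Step 39: x=[4.1091] v=[-1.8342]
Step 40: x=[4.0211] v=[-1.7598]
Step 41: x=[3.9371] v=[-1.6799]
Step 42: x=[3.8574] v=[-1.5947]
Step 43: x=[3.7822] v=[-1.5045]
Step 44: x=[3.7117] v=[-1.4096]
Step 45: x=[3.6462] v=[-1.3103]
Step 46: x=[3.5859] v=[-1.2069]
Step 47: x=[3.5309] v=[-1.0998]
Step 48: x=[3.4814] v=[-0.9892]
Step 49: x=[3.4376] v=[-0.8755]
Step 50: x=[3.3996] v=[-0.7591]
Step 51: x=[3.3676] v=[-0.6403]
Step 52: x=[3.3416] v=[-0.5195]
Step 53: x=[3.3217] v=[-0.3971]
Step 54: x=[3.3080] v=[-0.2735]
Step 55: x=[3.3006] v=[-0.1490]
Step 56: x=[3.2994] v=[-0.0240]
Step 57: x=[3.3045] v=[0.1010]
First v>=0 after going negative at step 57, time=2.8500

Answer: 2.8500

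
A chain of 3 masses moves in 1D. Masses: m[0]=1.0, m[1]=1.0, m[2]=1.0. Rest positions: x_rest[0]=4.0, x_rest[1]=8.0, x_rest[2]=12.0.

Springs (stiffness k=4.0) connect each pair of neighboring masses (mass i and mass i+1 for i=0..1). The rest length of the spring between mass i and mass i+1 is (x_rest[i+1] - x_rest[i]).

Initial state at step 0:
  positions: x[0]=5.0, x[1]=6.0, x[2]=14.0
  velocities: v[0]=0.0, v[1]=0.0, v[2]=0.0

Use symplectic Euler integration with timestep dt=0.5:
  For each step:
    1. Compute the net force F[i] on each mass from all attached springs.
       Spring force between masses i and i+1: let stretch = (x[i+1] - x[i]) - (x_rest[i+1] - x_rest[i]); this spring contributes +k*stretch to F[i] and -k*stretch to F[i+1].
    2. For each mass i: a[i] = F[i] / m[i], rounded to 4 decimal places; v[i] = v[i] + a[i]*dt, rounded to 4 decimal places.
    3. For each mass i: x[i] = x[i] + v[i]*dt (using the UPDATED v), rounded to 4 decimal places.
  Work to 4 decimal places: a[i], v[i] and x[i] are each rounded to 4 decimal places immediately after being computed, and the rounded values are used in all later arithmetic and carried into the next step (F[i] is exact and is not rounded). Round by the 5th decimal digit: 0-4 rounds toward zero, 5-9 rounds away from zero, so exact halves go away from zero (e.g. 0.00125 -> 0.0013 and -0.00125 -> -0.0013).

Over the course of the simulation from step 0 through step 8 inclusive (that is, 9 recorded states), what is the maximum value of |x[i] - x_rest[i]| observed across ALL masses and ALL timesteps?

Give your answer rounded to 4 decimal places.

Step 0: x=[5.0000 6.0000 14.0000] v=[0.0000 0.0000 0.0000]
Step 1: x=[2.0000 13.0000 10.0000] v=[-6.0000 14.0000 -8.0000]
Step 2: x=[6.0000 6.0000 13.0000] v=[8.0000 -14.0000 6.0000]
Step 3: x=[6.0000 6.0000 13.0000] v=[0.0000 0.0000 0.0000]
Step 4: x=[2.0000 13.0000 10.0000] v=[-8.0000 14.0000 -6.0000]
Step 5: x=[5.0000 6.0000 14.0000] v=[6.0000 -14.0000 8.0000]
Step 6: x=[5.0000 6.0000 14.0000] v=[0.0000 0.0000 0.0000]
Step 7: x=[2.0000 13.0000 10.0000] v=[-6.0000 14.0000 -8.0000]
Step 8: x=[6.0000 6.0000 13.0000] v=[8.0000 -14.0000 6.0000]
Max displacement = 5.0000

Answer: 5.0000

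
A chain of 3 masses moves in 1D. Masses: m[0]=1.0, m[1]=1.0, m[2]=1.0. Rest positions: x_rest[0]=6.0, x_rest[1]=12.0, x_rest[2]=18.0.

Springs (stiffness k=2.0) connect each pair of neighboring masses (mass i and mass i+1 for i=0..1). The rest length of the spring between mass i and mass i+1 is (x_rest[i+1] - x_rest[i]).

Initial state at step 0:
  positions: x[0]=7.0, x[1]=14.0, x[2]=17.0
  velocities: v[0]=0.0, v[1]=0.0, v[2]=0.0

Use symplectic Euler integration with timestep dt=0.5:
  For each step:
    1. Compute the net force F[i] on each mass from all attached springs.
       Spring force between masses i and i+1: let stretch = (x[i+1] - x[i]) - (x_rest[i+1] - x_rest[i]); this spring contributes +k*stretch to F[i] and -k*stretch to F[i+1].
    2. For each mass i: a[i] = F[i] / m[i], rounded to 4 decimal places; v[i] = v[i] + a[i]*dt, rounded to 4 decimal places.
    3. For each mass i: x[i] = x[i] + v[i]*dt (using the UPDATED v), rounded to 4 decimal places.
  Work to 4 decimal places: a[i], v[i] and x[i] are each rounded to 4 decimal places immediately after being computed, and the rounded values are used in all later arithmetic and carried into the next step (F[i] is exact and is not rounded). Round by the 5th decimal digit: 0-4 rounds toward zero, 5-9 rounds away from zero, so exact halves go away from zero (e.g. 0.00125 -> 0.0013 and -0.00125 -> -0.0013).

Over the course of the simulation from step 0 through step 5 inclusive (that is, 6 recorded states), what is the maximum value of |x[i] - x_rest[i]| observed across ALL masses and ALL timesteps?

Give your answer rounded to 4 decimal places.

Step 0: x=[7.0000 14.0000 17.0000] v=[0.0000 0.0000 0.0000]
Step 1: x=[7.5000 12.0000 18.5000] v=[1.0000 -4.0000 3.0000]
Step 2: x=[7.2500 11.0000 19.7500] v=[-0.5000 -2.0000 2.5000]
Step 3: x=[5.8750 12.5000 19.6250] v=[-2.7500 3.0000 -0.2500]
Step 4: x=[4.8125 14.2500 18.9375] v=[-2.1250 3.5000 -1.3750]
Step 5: x=[5.4688 13.6250 18.9063] v=[1.3125 -1.2500 -0.0625]
Max displacement = 2.2500

Answer: 2.2500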